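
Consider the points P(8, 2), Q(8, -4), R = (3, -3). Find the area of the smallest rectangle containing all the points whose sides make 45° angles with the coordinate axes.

In coordinates u = x + y, v = x − y the rectangle is axis-aligned; the map (x,y)→(u,v) scales areas by 2.
u-values: 10, 4, 0; range = 10 − 0 = 10.
v-values: 6, 12, 6; range = 12 − 6 = 6.
Area = (10 × 6) / 2 = 30.

30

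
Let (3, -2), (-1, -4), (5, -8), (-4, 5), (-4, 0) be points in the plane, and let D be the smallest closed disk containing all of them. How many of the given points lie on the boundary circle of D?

The minimum enclosing circle of a finite set is fixed by two of the points (as a diameter) or three (as a circumcircle).
The farthest pair is (5, -8)–(-4, 5) with squared distance 250. The circle on this segment as diameter has centre (0.5, -1.5) and r² = 250/4 = 62.5.
Check (3, -2): distance² to centre = 6.5 ≤ 62.5, so it lies inside.
All remaining points lie in this disk, and no smaller disk contains both endpoints, so this is the minimum enclosing circle.
The points at distance exactly r from the centre are (5, -8), (-4, 5) — 2 points.

2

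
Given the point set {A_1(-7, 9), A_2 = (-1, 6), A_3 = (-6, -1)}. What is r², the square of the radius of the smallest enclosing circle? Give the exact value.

Side lengths²: A_1A_2² = 45, A_1A_3² = 101, A_2A_3² = 74.
Since A_1A_3² = 101 < 74 + 45 = 119, the triangle is acute, so the smallest enclosing circle is the circumcircle.
Circumcentre = (-217/38, 155/38), r² = 18685/722.

18685/722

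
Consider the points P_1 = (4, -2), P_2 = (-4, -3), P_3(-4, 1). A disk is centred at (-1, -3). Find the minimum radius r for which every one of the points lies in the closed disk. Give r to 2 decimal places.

The required radius is the distance from (-1, -3) to the farthest point.
Squared distances: 26, 9, 25.
Maximum is 26, attained at P_1.
r = √26 ≈ 5.10.

5.10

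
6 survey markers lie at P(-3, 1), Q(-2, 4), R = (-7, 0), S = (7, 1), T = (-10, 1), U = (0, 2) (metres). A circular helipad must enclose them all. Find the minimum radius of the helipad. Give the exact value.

8.5

By Welzl's lemma the MEC is supported by two points (diametrically opposite) or three points (on a circumcircle).
The farthest pair is S–T with squared distance 289. The circle on this segment as diameter has centre (-1.5, 1) and r² = 289/4 = 72.25.
Check P: distance² to centre = 2.25 ≤ 72.25, so it lies inside.
All remaining points lie in this disk, and no smaller disk contains both endpoints, so this is the minimum enclosing circle.
r = √(72.25) = 8.5.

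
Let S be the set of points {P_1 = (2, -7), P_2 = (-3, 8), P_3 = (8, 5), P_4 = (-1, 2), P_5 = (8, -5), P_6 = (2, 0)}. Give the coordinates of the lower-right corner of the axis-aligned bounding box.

(8, -7)

x-range [-3, 8], y-range [-7, 8].
The lower-right corner is (8, -7).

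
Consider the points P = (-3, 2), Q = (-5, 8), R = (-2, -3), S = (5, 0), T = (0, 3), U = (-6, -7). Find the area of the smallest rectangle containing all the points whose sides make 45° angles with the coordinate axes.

162

In coordinates u = x + y, v = x − y the rectangle is axis-aligned; the map (x,y)→(u,v) scales areas by 2.
u-values: -1, 3, -5, 5, 3, -13; range = 5 − (-13) = 18.
v-values: -5, -13, 1, 5, -3, 1; range = 5 − (-13) = 18.
Area = (18 × 18) / 2 = 162.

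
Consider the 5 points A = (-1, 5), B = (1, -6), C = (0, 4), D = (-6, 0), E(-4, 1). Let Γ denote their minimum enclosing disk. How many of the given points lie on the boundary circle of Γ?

By Welzl's lemma the MEC is supported by two points (diametrically opposite) or three points (on a circumcircle).
The minimum enclosing circle is determined by three boundary points: A, B, D.
Their circumcentre is (-11/26, -15/26) with r² = 10625/338.
The farthest remaining point C is at distance² 7141/338 ≤ 10625/338.
The points at distance exactly r from the centre are A, B, D — 3 points.

3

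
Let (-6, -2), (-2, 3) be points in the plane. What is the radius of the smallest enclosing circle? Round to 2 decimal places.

The smallest circle enclosing two points has them as diameter endpoints.
Centre = midpoint = (-4, 0.5); r² = |(-6, -2)−(-2, 3)|²/4 = 41/4 = 10.25.
r = √(10.25) ≈ 3.20.

3.20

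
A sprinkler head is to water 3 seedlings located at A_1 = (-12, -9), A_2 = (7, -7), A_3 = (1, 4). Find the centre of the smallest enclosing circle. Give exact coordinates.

Side lengths²: A_1A_2² = 365, A_1A_3² = 338, A_2A_3² = 157.
Since A_1A_2² = 365 < 338 + 157 = 495, the triangle is acute, so the smallest enclosing circle is the circumcircle.
Circumcentre = (-95/34, -177/34), r² = 57305/578.
Centre = (-95/34, -177/34).

(-95/34, -177/34)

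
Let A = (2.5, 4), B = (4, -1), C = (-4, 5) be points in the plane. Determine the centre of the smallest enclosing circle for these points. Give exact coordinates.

(0, 2)

Side lengths²: AB² = 27.25, AC² = 43.25, BC² = 100.
Since BC² = 100 ≥ 43.25 + 27.25 = 70.5, the angle opposite BC is not acute, so the smallest enclosing circle has BC as diameter.
Centre = midpoint of BC = (0, 2), r² = 100/4 = 25.
Centre = (0, 2).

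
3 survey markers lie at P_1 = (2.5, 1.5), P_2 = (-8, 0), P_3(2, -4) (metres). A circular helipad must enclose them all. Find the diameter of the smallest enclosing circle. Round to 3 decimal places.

11.068

Side lengths²: P_1P_2² = 112.5, P_1P_3² = 30.5, P_2P_3² = 116.
Since P_2P_3² = 116 < 112.5 + 30.5 = 143, the triangle is acute, so the smallest enclosing circle is the circumcircle.
Circumcentre = (-48/19, -31/38), r² = 44225/1444.
Diameter = 2r = 2√(44225/1444) ≈ 11.068.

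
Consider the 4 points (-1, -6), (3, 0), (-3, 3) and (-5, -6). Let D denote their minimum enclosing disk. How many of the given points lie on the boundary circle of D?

A smallest enclosing disk is always determined by at most three of the input points on its boundary.
The minimum enclosing circle is determined by three boundary points: (3, 0), (-3, 3), (-5, -6).
Their circumcentre is (-1.75, -2) with r² = 26.5625.
The farthest remaining point (-1, -6) is at distance² 16.5625 ≤ 26.5625.
The points at distance exactly r from the centre are (3, 0), (-3, 3), (-5, -6) — 3 points.

3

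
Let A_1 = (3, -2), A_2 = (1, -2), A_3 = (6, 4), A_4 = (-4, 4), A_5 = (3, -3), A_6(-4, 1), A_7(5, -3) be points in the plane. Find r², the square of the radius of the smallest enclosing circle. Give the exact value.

The minimum enclosing circle is determined by three boundary points: A_3, A_4, A_7.
Their circumcentre is (1, 8/7) with r² = 1625/49.
The farthest remaining point A_6 is at distance² 1226/49 ≤ 1625/49.

1625/49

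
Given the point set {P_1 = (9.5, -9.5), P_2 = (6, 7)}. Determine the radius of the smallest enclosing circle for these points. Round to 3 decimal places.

8.434

The smallest circle enclosing two points has them as diameter endpoints.
Centre = midpoint = (7.75, -1.25); r² = |P_1P_2|²/4 = 284.5/4 = 71.125.
r = √(71.125) ≈ 8.434.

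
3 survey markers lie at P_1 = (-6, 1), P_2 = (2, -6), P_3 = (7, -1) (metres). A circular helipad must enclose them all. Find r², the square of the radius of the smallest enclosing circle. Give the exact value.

43.25

Side lengths²: P_1P_2² = 113, P_1P_3² = 173, P_2P_3² = 50.
Since P_1P_3² = 173 ≥ 113 + 50 = 163, the angle opposite P_1P_3 is not acute, so the smallest enclosing circle has P_1P_3 as diameter.
Centre = midpoint of P_1P_3 = (0.5, 0), r² = 173/4 = 43.25.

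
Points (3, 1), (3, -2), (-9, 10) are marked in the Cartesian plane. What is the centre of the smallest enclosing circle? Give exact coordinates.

(-3, 4)

Call the three points A, B, C in the order given.
Side lengths²: AB² = 9, AC² = 225, BC² = 288.
Since BC² = 288 ≥ 225 + 9 = 234, the angle opposite BC is not acute, so the smallest enclosing circle has BC as diameter.
Centre = midpoint of BC = (-3, 4), r² = 288/4 = 72.
Centre = (-3, 4).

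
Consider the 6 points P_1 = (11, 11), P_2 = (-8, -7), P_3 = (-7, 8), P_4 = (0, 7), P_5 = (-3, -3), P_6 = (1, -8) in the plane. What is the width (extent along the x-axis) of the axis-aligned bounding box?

max x = 11, min x = -8, so width = 19.

19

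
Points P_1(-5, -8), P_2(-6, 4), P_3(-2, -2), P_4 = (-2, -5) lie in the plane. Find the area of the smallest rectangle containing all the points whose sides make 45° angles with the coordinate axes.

In coordinates u = x + y, v = x − y the rectangle is axis-aligned; the map (x,y)→(u,v) scales areas by 2.
u-values: -13, -2, -4, -7; range = -2 − (-13) = 11.
v-values: 3, -10, 0, 3; range = 3 − (-10) = 13.
Area = (11 × 13) / 2 = 71.5.

71.5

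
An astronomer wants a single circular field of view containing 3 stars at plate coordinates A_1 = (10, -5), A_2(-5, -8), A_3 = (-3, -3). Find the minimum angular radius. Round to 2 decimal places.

Side lengths²: A_1A_2² = 234, A_1A_3² = 173, A_2A_3² = 29.
Since A_1A_2² = 234 ≥ 173 + 29 = 202, the angle opposite A_1A_2 is not acute, so the smallest enclosing circle has A_1A_2 as diameter.
Centre = midpoint of A_1A_2 = (2.5, -6.5), r² = 234/4 = 58.5.
r = √(58.5) ≈ 7.65.

7.65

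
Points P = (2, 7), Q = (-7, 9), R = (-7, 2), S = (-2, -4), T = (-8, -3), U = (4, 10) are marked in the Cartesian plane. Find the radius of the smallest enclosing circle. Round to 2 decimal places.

The minimum enclosing circle of a finite set is fixed by two of the points (as a diameter) or three (as a circumcircle).
The farthest pair is T–U with squared distance 313. The circle on this segment as diameter has centre (-2, 3.5) and r² = 313/4 = 78.25.
Check P: distance² to centre = 28.25 ≤ 78.25, so it lies inside.
All remaining points lie in this disk, and no smaller disk contains both endpoints, so this is the minimum enclosing circle.
r = √(78.25) ≈ 8.85.

8.85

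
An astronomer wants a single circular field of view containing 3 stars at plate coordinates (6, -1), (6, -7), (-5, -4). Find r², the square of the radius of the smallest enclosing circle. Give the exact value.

Call the three points A, B, C in the order given.
Side lengths²: AB² = 36, AC² = 130, BC² = 130.
Since BC² = 130 < 130 + 36 = 166, the triangle is acute, so the smallest enclosing circle is the circumcircle.
Circumcentre = (10/11, -4), r² = 4225/121.

4225/121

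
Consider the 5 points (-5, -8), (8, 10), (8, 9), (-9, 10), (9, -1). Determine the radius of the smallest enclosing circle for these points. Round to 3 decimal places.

11.373

The minimum enclosing circle is determined by three boundary points: (-5, -8), (8, 10), (-9, 10).
Their circumcentre is (-0.5, 22/9) with r² = 41905/324.
The farthest remaining point (8, 9) is at distance² 37333/324 ≤ 41905/324.
r = √(41905/324) ≈ 11.373.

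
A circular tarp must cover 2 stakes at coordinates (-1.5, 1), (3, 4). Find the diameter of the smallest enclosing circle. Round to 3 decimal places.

The smallest circle enclosing two points has them as diameter endpoints.
Centre = midpoint = (0.75, 2.5); r² = |(-1.5, 1)−(3, 4)|²/4 = 29.25/4 = 7.3125.
Diameter = 2r = 2√(7.3125) ≈ 5.408.

5.408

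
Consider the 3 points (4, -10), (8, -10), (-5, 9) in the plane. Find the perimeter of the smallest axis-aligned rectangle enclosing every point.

Width = max x − min x = 8 − (-5) = 13.
Height = max y − min y = 9 − (-10) = 19.
Perimeter = 2(13 + 19) = 64.

64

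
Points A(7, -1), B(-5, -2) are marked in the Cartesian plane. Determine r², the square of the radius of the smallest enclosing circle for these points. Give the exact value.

36.25

The smallest circle enclosing two points has them as diameter endpoints.
Centre = midpoint = (1, -1.5); r² = |AB|²/4 = 145/4 = 36.25.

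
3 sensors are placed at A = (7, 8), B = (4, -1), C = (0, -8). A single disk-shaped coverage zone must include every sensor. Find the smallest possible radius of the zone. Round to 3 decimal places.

8.732

Side lengths²: AB² = 90, AC² = 305, BC² = 65.
Since AC² = 305 ≥ 90 + 65 = 155, the angle opposite AC is not acute, so the smallest enclosing circle has AC as diameter.
Centre = midpoint of AC = (3.5, 0), r² = 305/4 = 76.25.
r = √(76.25) ≈ 8.732.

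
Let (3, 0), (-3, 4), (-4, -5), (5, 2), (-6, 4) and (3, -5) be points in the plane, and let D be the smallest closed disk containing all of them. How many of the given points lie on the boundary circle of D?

3

A smallest enclosing disk is always determined by at most three of the input points on its boundary.
The minimum enclosing circle is determined by three boundary points: (5, 2), (-6, 4), (3, -5).
Their circumcentre is (-19/18, -1/18) with r² = 6625/162.
The farthest remaining point (-4, -5) is at distance² 5365/162 ≤ 6625/162.
The points at distance exactly r from the centre are (5, 2), (-6, 4), (3, -5) — 3 points.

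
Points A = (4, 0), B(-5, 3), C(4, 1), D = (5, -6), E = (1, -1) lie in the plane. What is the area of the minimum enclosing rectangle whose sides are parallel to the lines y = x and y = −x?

66.5

In coordinates u = x + y, v = x − y the rectangle is axis-aligned; the map (x,y)→(u,v) scales areas by 2.
u-values: 4, -2, 5, -1, 0; range = 5 − (-2) = 7.
v-values: 4, -8, 3, 11, 2; range = 11 − (-8) = 19.
Area = (7 × 19) / 2 = 66.5.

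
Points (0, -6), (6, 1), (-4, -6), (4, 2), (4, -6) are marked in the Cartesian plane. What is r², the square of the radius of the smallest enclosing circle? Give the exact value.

By Welzl's lemma the MEC is supported by two points (diametrically opposite) or three points (on a circumcircle).
The farthest pair is (6, 1)–(-4, -6) with squared distance 149. The circle on this segment as diameter has centre (1, -2.5) and r² = 149/4 = 37.25.
Check (0, -6): distance² to centre = 13.25 ≤ 37.25, so it lies inside.
All remaining points lie in this disk, and no smaller disk contains both endpoints, so this is the minimum enclosing circle.

37.25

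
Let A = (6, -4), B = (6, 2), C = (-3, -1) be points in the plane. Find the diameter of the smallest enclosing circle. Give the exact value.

Side lengths²: AB² = 36, AC² = 90, BC² = 90.
Since BC² = 90 < 90 + 36 = 126, the triangle is acute, so the smallest enclosing circle is the circumcircle.
Circumcentre = (2, -1), r² = 25.
Diameter = 2r = 2√25 = 10.

10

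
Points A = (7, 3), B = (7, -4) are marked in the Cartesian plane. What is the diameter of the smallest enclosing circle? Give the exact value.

The smallest circle enclosing two points has them as diameter endpoints.
Centre = midpoint = (7, -0.5); r² = |AB|²/4 = 49/4 = 12.25.
Diameter = 2r = 2√(12.25) = 7.

7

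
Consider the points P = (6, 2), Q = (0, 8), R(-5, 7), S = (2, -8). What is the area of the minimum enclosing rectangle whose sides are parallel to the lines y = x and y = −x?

In coordinates u = x + y, v = x − y the rectangle is axis-aligned; the map (x,y)→(u,v) scales areas by 2.
u-values: 8, 8, 2, -6; range = 8 − (-6) = 14.
v-values: 4, -8, -12, 10; range = 10 − (-12) = 22.
Area = (14 × 22) / 2 = 154.

154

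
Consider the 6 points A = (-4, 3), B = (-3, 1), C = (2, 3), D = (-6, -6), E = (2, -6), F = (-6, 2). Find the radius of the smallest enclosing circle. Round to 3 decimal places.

The minimum enclosing circle of a finite set is fixed by two of the points (as a diameter) or three (as a circumcircle).
The farthest pair is C–D with squared distance 145. The circle on this segment as diameter has centre (-2, -1.5) and r² = 145/4 = 36.25.
Check A: distance² to centre = 24.25 ≤ 36.25, so it lies inside.
All remaining points lie in this disk, and no smaller disk contains both endpoints, so this is the minimum enclosing circle.
r = √(36.25) ≈ 6.021.

6.021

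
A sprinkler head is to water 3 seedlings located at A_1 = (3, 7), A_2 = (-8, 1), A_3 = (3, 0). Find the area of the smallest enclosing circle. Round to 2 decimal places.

124.33

Side lengths²: A_1A_2² = 157, A_1A_3² = 49, A_2A_3² = 122.
Since A_1A_2² = 157 < 122 + 49 = 171, the triangle is acute, so the smallest enclosing circle is the circumcircle.
Circumcentre = (-49/22, 3.5), r² = 9577/242.
Area = π·r² = π·9577/242 ≈ 124.33.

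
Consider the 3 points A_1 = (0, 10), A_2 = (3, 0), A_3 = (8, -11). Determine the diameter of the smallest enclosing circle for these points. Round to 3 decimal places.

22.472

Side lengths²: A_1A_2² = 109, A_1A_3² = 505, A_2A_3² = 146.
Since A_1A_3² = 505 ≥ 146 + 109 = 255, the angle opposite A_1A_3 is not acute, so the smallest enclosing circle has A_1A_3 as diameter.
Centre = midpoint of A_1A_3 = (4, -0.5), r² = 505/4 = 126.25.
Diameter = 2r = 2√(126.25) ≈ 22.472.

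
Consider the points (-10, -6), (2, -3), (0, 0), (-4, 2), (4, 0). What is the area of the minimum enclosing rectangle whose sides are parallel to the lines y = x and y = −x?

110

In coordinates u = x + y, v = x − y the rectangle is axis-aligned; the map (x,y)→(u,v) scales areas by 2.
u-values: -16, -1, 0, -2, 4; range = 4 − (-16) = 20.
v-values: -4, 5, 0, -6, 4; range = 5 − (-6) = 11.
Area = (20 × 11) / 2 = 110.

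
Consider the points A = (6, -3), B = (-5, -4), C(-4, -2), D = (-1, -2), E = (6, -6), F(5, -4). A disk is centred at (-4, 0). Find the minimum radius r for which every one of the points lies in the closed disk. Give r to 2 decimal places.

11.66

The required radius is the distance from (-4, 0) to the farthest point.
Squared distances: 109, 17, 4, 13, 136, 97.
Maximum is 136, attained at E.
r = √136 ≈ 11.66.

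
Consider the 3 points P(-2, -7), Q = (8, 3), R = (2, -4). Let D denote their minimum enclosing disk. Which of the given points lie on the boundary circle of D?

Side lengths²: PQ² = 200, PR² = 25, QR² = 85.
Since PQ² = 200 ≥ 85 + 25 = 110, the angle opposite PQ is not acute, so the smallest enclosing circle has PQ as diameter.
Centre = midpoint of PQ = (3, -2), r² = 200/4 = 50.
The points at distance exactly r from the centre are P, Q — 2 points.

P, Q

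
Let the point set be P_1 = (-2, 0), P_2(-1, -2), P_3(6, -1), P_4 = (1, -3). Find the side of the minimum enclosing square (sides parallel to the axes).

The bounding box has width 8 and height 3.
An axis-aligned square enclosing the set must have side ≥ max(width, height).
So the minimum side is max(8, 3) = 8.

8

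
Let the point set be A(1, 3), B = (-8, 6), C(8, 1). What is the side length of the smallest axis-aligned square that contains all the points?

16

The bounding box has width 16 and height 5.
An axis-aligned square enclosing the set must have side ≥ max(width, height).
So the minimum side is max(16, 5) = 16.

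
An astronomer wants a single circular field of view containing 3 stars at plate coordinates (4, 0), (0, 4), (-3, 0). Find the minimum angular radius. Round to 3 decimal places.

Call the three points A, B, C in the order given.
Side lengths²: AB² = 32, AC² = 49, BC² = 25.
Since AC² = 49 < 32 + 25 = 57, the triangle is acute, so the smallest enclosing circle is the circumcircle.
Circumcentre = (0.5, 0.5), r² = 12.5.
r = √(12.5) ≈ 3.536.

3.536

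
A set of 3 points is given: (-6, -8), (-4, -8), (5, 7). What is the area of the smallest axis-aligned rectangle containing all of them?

x ranges over [-6, 5], width 11.
y ranges over [-8, 7], height 15.
Area = 11 × 15 = 165.

165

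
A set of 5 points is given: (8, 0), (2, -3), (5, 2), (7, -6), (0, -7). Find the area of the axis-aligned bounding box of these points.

x ranges over [0, 8], width 8.
y ranges over [-7, 2], height 9.
Area = 8 × 9 = 72.

72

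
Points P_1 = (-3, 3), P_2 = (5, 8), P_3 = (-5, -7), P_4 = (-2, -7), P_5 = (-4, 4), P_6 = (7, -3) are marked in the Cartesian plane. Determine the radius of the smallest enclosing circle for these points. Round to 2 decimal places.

9.01

By Welzl's lemma the MEC is supported by two points (diametrically opposite) or three points (on a circumcircle).
The farthest pair is P_2–P_3 with squared distance 325. The circle on this segment as diameter has centre (0, 0.5) and r² = 325/4 = 81.25.
Check P_1: distance² to centre = 15.25 ≤ 81.25, so it lies inside.
All remaining points lie in this disk, and no smaller disk contains both endpoints, so this is the minimum enclosing circle.
r = √(81.25) ≈ 9.01.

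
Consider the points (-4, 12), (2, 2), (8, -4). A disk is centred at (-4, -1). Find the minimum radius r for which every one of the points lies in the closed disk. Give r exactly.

The required radius is the distance from (-4, -1) to the farthest point.
Squared distances: 169, 45, 153.
Maximum is 169, attained at (-4, 12).
r = √169 = 13.

13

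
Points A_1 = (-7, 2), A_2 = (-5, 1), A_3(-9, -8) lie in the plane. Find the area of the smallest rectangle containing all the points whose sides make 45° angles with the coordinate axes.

52

In coordinates u = x + y, v = x − y the rectangle is axis-aligned; the map (x,y)→(u,v) scales areas by 2.
u-values: -5, -4, -17; range = -4 − (-17) = 13.
v-values: -9, -6, -1; range = -1 − (-9) = 8.
Area = (13 × 8) / 2 = 52.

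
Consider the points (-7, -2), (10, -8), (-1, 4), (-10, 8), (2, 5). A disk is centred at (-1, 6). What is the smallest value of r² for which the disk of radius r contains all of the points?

The required radius is the distance from (-1, 6) to the farthest point.
Squared distances: 100, 317, 4, 85, 10.
Maximum is 317, attained at (10, -8).

317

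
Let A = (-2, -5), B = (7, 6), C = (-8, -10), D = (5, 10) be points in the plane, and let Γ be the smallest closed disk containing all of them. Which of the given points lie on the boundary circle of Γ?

By Welzl's lemma the MEC is supported by two points (diametrically opposite) or three points (on a circumcircle).
The farthest pair is C–D with squared distance 569. The circle on this segment as diameter has centre (-1.5, 0) and r² = 569/4 = 142.25.
Check A: distance² to centre = 25.25 ≤ 142.25, so it lies inside.
All remaining points lie in this disk, and no smaller disk contains both endpoints, so this is the minimum enclosing circle.
The points at distance exactly r from the centre are C, D — 2 points.

C, D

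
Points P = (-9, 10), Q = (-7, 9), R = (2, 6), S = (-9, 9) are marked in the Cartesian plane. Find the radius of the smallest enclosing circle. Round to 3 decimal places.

By Welzl's lemma the MEC is supported by two points (diametrically opposite) or three points (on a circumcircle).
The farthest pair is P–R with squared distance 137. The circle on this segment as diameter has centre (-3.5, 8) and r² = 137/4 = 34.25.
Check Q: distance² to centre = 13.25 ≤ 34.25, so it lies inside.
All remaining points lie in this disk, and no smaller disk contains both endpoints, so this is the minimum enclosing circle.
r = √(34.25) ≈ 5.852.

5.852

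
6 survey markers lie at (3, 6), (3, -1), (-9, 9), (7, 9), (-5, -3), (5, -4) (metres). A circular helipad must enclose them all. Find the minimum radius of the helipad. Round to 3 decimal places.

9.665

A smallest enclosing disk is always determined by at most three of the input points on its boundary.
The minimum enclosing circle is determined by three boundary points: (-9, 9), (7, 9), (5, -4).
Their circumcentre is (-1, 93/26) with r² = 63145/676.
The farthest remaining point (-5, -3) is at distance² 40057/676 ≤ 63145/676.
r = √(63145/676) ≈ 9.665.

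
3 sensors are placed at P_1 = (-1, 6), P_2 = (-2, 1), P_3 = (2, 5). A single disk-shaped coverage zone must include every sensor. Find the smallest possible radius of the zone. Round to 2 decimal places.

2.85

Side lengths²: P_1P_2² = 26, P_1P_3² = 10, P_2P_3² = 32.
Since P_2P_3² = 32 < 26 + 10 = 36, the triangle is acute, so the smallest enclosing circle is the circumcircle.
Circumcentre = (-0.25, 3.25), r² = 8.125.
r = √(8.125) ≈ 2.85.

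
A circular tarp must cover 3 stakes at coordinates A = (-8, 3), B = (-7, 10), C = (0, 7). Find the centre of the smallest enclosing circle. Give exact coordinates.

(-59/13, 79/13)

Side lengths²: AB² = 50, AC² = 80, BC² = 58.
Since AC² = 80 < 58 + 50 = 108, the triangle is acute, so the smallest enclosing circle is the circumcircle.
Circumcentre = (-59/13, 79/13), r² = 3625/169.
Centre = (-59/13, 79/13).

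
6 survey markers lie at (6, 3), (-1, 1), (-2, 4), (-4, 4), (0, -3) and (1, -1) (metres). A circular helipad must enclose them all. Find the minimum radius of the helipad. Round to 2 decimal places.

5.21

By Welzl's lemma the MEC is supported by two points (diametrically opposite) or three points (on a circumcircle).
The minimum enclosing circle is determined by three boundary points: (6, 3), (-4, 4), (0, -3).
Their circumcentre is (19/22, 47/22) with r² = 6565/242.
The farthest remaining point (-2, 4) is at distance² 2825/242 ≤ 6565/242.
r = √(6565/242) ≈ 5.21.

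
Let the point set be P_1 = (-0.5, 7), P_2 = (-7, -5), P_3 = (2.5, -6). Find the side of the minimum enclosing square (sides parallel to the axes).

The bounding box has width 9.5 and height 13.
An axis-aligned square enclosing the set must have side ≥ max(width, height).
So the minimum side is max(9.5, 13) = 13.

13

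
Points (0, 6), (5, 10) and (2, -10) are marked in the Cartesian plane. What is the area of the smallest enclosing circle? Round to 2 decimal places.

321.23

Call the three points A, B, C in the order given.
Side lengths²: AB² = 41, AC² = 260, BC² = 409.
Since BC² = 409 ≥ 260 + 41 = 301, the angle opposite BC is not acute, so the smallest enclosing circle has BC as diameter.
Centre = midpoint of BC = (3.5, 0), r² = 409/4 = 102.25.
Area = π·r² = π·102.25 ≈ 321.23.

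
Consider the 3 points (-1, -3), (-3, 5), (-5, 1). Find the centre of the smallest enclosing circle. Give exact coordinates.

(-2, 1)

Call the three points A, B, C in the order given.
Side lengths²: AB² = 68, AC² = 32, BC² = 20.
Since AB² = 68 ≥ 32 + 20 = 52, the angle opposite AB is not acute, so the smallest enclosing circle has AB as diameter.
Centre = midpoint of AB = (-2, 1), r² = 68/4 = 17.
Centre = (-2, 1).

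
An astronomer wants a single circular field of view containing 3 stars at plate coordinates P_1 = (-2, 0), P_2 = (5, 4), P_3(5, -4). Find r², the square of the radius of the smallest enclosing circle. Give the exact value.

Side lengths²: P_1P_2² = 65, P_1P_3² = 65, P_2P_3² = 64.
Since P_1P_3² = 65 < 65 + 64 = 129, the triangle is acute, so the smallest enclosing circle is the circumcircle.
Circumcentre = (37/14, 0), r² = 4225/196.

4225/196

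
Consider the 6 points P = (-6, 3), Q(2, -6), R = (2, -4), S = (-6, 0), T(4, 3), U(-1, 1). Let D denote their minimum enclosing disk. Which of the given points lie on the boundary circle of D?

P, Q, T

The minimum enclosing circle of a finite set is fixed by two of the points (as a diameter) or three (as a circumcircle).
The minimum enclosing circle is determined by three boundary points: P, Q, T.
Their circumcentre is (-1, -11/18) with r² = 12325/324.
The farthest remaining point S is at distance² 8221/324 ≤ 12325/324.
The points at distance exactly r from the centre are P, Q, T — 3 points.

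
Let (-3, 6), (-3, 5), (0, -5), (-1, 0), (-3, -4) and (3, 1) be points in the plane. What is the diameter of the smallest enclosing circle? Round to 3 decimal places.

The farthest pair is (-3, 6)–(0, -5) with squared distance 130. The circle on this segment as diameter has centre (-1.5, 0.5) and r² = 130/4 = 32.5.
Check (-3, 5): distance² to centre = 22.5 ≤ 32.5, so it lies inside.
All remaining points lie in this disk, and no smaller disk contains both endpoints, so this is the minimum enclosing circle.
Diameter = 2r = 2√(32.5) ≈ 11.402.

11.402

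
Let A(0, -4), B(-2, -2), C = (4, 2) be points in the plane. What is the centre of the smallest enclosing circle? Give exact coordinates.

(1.4, -0.6)

Side lengths²: AB² = 8, AC² = 52, BC² = 52.
Since BC² = 52 < 52 + 8 = 60, the triangle is acute, so the smallest enclosing circle is the circumcircle.
Circumcentre = (1.4, -0.6), r² = 13.52.
Centre = (1.4, -0.6).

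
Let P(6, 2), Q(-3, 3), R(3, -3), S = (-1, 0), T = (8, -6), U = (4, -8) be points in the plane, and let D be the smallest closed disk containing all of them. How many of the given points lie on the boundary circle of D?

The farthest pair is Q–T with squared distance 202. The circle on this segment as diameter has centre (2.5, -1.5) and r² = 202/4 = 50.5.
Check P: distance² to centre = 24.5 ≤ 50.5, so it lies inside.
All remaining points lie in this disk, and no smaller disk contains both endpoints, so this is the minimum enclosing circle.
The points at distance exactly r from the centre are Q, T — 2 points.

2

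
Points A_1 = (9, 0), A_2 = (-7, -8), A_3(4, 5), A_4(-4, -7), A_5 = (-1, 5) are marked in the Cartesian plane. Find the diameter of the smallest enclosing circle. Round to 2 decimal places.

17.95

The minimum enclosing circle of a finite set is fixed by two of the points (as a diameter) or three (as a circumcircle).
The minimum enclosing circle is determined by three boundary points: A_1, A_2, A_3.
Their circumcentre is (2/3, -10/3) with r² = 725/9.
The farthest remaining point A_5 is at distance² 650/9 ≤ 725/9.
Diameter = 2r = 2√(725/9) ≈ 17.95.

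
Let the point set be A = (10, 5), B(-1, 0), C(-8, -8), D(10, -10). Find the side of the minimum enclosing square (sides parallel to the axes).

The bounding box has width 18 and height 15.
An axis-aligned square enclosing the set must have side ≥ max(width, height).
So the minimum side is max(18, 15) = 18.

18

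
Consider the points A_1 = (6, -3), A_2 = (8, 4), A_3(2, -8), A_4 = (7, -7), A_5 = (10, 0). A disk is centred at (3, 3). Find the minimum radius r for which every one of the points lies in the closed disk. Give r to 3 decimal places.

The required radius is the distance from (3, 3) to the farthest point.
Squared distances: 45, 26, 122, 116, 58.
Maximum is 122, attained at A_3.
r = √122 ≈ 11.045.

11.045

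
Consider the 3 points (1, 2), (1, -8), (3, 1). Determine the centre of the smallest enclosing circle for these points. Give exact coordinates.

Call the three points A, B, C in the order given.
Side lengths²: AB² = 100, AC² = 5, BC² = 85.
Since AB² = 100 ≥ 85 + 5 = 90, the angle opposite AB is not acute, so the smallest enclosing circle has AB as diameter.
Centre = midpoint of AB = (1, -3), r² = 100/4 = 25.
Centre = (1, -3).

(1, -3)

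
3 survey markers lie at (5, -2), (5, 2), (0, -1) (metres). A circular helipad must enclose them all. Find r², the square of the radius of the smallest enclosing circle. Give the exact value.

Call the three points A, B, C in the order given.
Side lengths²: AB² = 16, AC² = 26, BC² = 34.
Since BC² = 34 < 26 + 16 = 42, the triangle is acute, so the smallest enclosing circle is the circumcircle.
Circumcentre = (2.8, 0), r² = 8.84.

8.84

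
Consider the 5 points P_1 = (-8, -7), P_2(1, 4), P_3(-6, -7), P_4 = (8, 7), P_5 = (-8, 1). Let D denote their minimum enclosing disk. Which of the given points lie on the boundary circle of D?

The farthest pair is P_1–P_4 with squared distance 452. The circle on this segment as diameter has centre (0, 0) and r² = 452/4 = 113.
Check P_2: distance² to centre = 17 ≤ 113, so it lies inside.
All remaining points lie in this disk, and no smaller disk contains both endpoints, so this is the minimum enclosing circle.
The points at distance exactly r from the centre are P_1, P_4 — 2 points.

P_1, P_4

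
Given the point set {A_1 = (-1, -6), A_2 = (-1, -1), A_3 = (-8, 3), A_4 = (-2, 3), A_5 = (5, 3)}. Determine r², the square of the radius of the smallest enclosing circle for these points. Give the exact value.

A smallest enclosing disk is always determined by at most three of the input points on its boundary.
The minimum enclosing circle is determined by three boundary points: A_1, A_3, A_5.
Their circumcentre is (-1.5, 5/6) with r² = 845/18.
The farthest remaining point A_4 is at distance² 89/18 ≤ 845/18.

845/18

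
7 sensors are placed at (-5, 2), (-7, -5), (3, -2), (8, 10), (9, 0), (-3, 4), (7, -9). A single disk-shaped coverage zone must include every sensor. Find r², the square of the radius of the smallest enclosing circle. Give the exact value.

By Welzl's lemma the MEC is supported by two points (diametrically opposite) or three points (on a circumcircle).
The minimum enclosing circle is determined by three boundary points: (-7, -5), (8, 10), (7, -9).
Their circumcentre is (20/9, 7/9) with r² = 9593/81.
The farthest remaining point (-5, 2) is at distance² 4346/81 ≤ 9593/81.

9593/81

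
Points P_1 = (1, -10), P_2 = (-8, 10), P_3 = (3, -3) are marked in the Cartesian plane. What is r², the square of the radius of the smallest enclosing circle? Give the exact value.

Side lengths²: P_1P_2² = 481, P_1P_3² = 53, P_2P_3² = 290.
Since P_1P_2² = 481 ≥ 290 + 53 = 343, the angle opposite P_1P_2 is not acute, so the smallest enclosing circle has P_1P_2 as diameter.
Centre = midpoint of P_1P_2 = (-3.5, 0), r² = 481/4 = 120.25.

120.25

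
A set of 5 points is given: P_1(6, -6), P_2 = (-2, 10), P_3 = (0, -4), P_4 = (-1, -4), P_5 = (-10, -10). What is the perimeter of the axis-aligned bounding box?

72

Width = max x − min x = 6 − (-10) = 16.
Height = max y − min y = 10 − (-10) = 20.
Perimeter = 2(16 + 20) = 72.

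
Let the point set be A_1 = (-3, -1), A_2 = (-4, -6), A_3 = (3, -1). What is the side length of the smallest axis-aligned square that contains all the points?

The bounding box has width 7 and height 5.
An axis-aligned square enclosing the set must have side ≥ max(width, height).
So the minimum side is max(7, 5) = 7.

7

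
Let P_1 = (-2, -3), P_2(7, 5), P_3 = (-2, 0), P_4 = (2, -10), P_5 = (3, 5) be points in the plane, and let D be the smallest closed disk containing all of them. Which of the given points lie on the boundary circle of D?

By Welzl's lemma the MEC is supported by two points (diametrically opposite) or three points (on a circumcircle).
The farthest pair is P_2–P_4 with squared distance 250. The circle on this segment as diameter has centre (4.5, -2.5) and r² = 250/4 = 62.5.
Check P_1: distance² to centre = 42.5 ≤ 62.5, so it lies inside.
All remaining points lie in this disk, and no smaller disk contains both endpoints, so this is the minimum enclosing circle.
The points at distance exactly r from the centre are P_2, P_4 — 2 points.

P_2, P_4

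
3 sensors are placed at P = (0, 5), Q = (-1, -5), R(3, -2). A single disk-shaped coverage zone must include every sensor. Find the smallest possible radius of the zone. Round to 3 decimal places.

5.025

Side lengths²: PQ² = 101, PR² = 58, QR² = 25.
Since PQ² = 101 ≥ 58 + 25 = 83, the angle opposite PQ is not acute, so the smallest enclosing circle has PQ as diameter.
Centre = midpoint of PQ = (-0.5, 0), r² = 101/4 = 25.25.
r = √(25.25) ≈ 5.025.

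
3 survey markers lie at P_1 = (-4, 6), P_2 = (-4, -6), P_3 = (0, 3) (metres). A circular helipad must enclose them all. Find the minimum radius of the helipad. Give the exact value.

6

Side lengths²: P_1P_2² = 144, P_1P_3² = 25, P_2P_3² = 97.
Since P_1P_2² = 144 ≥ 97 + 25 = 122, the angle opposite P_1P_2 is not acute, so the smallest enclosing circle has P_1P_2 as diameter.
Centre = midpoint of P_1P_2 = (-4, 0), r² = 144/4 = 36.
r = √36 = 6.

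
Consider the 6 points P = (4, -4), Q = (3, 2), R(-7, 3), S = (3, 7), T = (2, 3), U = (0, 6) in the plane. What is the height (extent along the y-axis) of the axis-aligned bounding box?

max y = 7, min y = -4, so height = 11.

11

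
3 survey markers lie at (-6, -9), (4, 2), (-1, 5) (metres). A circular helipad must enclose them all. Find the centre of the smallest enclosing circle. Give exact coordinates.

Call the three points A, B, C in the order given.
Side lengths²: AB² = 221, AC² = 221, BC² = 34.
Since AC² = 221 < 221 + 34 = 255, the triangle is acute, so the smallest enclosing circle is the circumcircle.
Circumcentre = (-2.1, -2.5), r² = 57.46.
Centre = (-2.1, -2.5).

(-2.1, -2.5)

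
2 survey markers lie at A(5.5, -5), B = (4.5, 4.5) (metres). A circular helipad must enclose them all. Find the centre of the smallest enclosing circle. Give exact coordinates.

The smallest circle enclosing two points has them as diameter endpoints.
Centre = midpoint = (5, -0.25); r² = |AB|²/4 = 91.25/4 = 22.8125.
Centre = (5, -0.25).

(5, -0.25)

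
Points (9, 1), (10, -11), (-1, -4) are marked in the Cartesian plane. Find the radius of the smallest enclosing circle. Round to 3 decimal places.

7.021

Call the three points A, B, C in the order given.
Side lengths²: AB² = 145, AC² = 125, BC² = 170.
Since BC² = 170 < 145 + 125 = 270, the triangle is acute, so the smallest enclosing circle is the circumcircle.
Circumcentre = (5.9, -5.3), r² = 49.3.
r = √(49.3) ≈ 7.021.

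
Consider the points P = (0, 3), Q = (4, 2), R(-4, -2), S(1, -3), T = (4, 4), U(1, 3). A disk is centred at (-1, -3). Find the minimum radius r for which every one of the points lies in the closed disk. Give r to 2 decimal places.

8.60

The required radius is the distance from (-1, -3) to the farthest point.
Squared distances: 37, 50, 10, 4, 74, 40.
Maximum is 74, attained at T.
r = √74 ≈ 8.60.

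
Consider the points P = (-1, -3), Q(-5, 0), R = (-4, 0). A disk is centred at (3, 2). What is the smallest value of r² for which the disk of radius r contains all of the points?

The required radius is the distance from (3, 2) to the farthest point.
Squared distances: 41, 68, 53.
Maximum is 68, attained at Q.

68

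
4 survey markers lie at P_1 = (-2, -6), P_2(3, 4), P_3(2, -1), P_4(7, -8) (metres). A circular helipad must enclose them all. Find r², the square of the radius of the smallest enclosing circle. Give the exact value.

42.5

The minimum enclosing circle is determined by three boundary points: P_1, P_2, P_4.
Their circumcentre is (3.5, -2.5) with r² = 42.5.
The farthest remaining point P_3 is at distance² 4.5 ≤ 42.5.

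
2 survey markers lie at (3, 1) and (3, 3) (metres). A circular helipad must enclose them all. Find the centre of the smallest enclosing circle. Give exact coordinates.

(3, 2)

The smallest circle enclosing two points has them as diameter endpoints.
Centre = midpoint = (3, 2); r² = |(3, 1)−(3, 3)|²/4 = 4/4 = 1.
Centre = (3, 2).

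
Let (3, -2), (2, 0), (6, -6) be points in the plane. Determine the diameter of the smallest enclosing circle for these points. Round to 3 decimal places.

7.211

Call the three points A, B, C in the order given.
Side lengths²: AB² = 5, AC² = 25, BC² = 52.
Since BC² = 52 ≥ 25 + 5 = 30, the angle opposite BC is not acute, so the smallest enclosing circle has BC as diameter.
Centre = midpoint of BC = (4, -3), r² = 52/4 = 13.
Diameter = 2r = 2√13 ≈ 7.211.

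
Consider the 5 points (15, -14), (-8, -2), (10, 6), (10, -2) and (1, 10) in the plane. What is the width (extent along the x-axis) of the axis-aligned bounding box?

max x = 15, min x = -8, so width = 23.

23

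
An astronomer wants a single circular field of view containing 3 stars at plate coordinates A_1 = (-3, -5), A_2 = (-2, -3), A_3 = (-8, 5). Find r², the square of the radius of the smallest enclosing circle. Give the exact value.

31.25

Side lengths²: A_1A_2² = 5, A_1A_3² = 125, A_2A_3² = 100.
Since A_1A_3² = 125 ≥ 100 + 5 = 105, the angle opposite A_1A_3 is not acute, so the smallest enclosing circle has A_1A_3 as diameter.
Centre = midpoint of A_1A_3 = (-5.5, 0), r² = 125/4 = 31.25.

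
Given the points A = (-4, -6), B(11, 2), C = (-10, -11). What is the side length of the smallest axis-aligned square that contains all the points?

21

The bounding box has width 21 and height 13.
An axis-aligned square enclosing the set must have side ≥ max(width, height).
So the minimum side is max(21, 13) = 21.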